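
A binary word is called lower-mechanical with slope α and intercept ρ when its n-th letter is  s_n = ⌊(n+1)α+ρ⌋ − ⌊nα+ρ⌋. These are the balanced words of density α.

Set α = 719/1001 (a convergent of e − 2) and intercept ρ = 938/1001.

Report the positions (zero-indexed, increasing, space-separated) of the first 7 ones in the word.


0 1 2 4 5 7 8

n=0: ⌊1657/1001⌋−⌊938/1001⌋ = 1−0 = 1  ← one
n=1: ⌊2376/1001⌋−⌊1657/1001⌋ = 2−1 = 1  ← one
n=2: ⌊3095/1001⌋−⌊2376/1001⌋ = 3−2 = 1  ← one
n=3: ⌊3814/1001⌋−⌊3095/1001⌋ = 3−3 = 0
n=4: ⌊4533/1001⌋−⌊3814/1001⌋ = 4−3 = 1  ← one
n=5: ⌊5252/1001⌋−⌊4533/1001⌋ = 5−4 = 1  ← one
n=6: ⌊5971/1001⌋−⌊5252/1001⌋ = 5−5 = 0
n=7: ⌊6690/1001⌋−⌊5971/1001⌋ = 6−5 = 1  ← one
n=8: ⌊7409/1001⌋−⌊6690/1001⌋ = 7−6 = 1  ← one
positions of the first 7 ones: 0 1 2 4 5 7 8


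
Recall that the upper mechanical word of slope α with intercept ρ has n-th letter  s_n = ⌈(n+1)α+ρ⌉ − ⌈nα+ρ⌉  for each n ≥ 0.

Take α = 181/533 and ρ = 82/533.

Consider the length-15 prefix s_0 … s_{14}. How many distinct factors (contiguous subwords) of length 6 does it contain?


t_n = ⌈(n·181+82)/533⌉ for n = 0 … 15:
  n=0…9: ⌈82/533⌉=1 ⌈263/533⌉=1 ⌈444/533⌉=1 ⌈625/533⌉=2 ⌈806/533⌉=2 ⌈987/533⌉=2 ⌈1168/533⌉=3 ⌈1349/533⌉=3 ⌈1530/533⌉=3 ⌈1711/533⌉=4
  n=10…15: ⌈1892/533⌉=4 ⌈2073/533⌉=4 ⌈2254/533⌉=5 ⌈2435/533⌉=5 ⌈2616/533⌉=5 ⌈2797/533⌉=6
s_n = t_(n+1) − t_n for n = 0 … 14 gives
prefix = 001001001001001
slide a length-6 window over [0..5] … [9..14] (10 windows); first occurrence of each distinct factor:
  [  0..  5] 001001
  [  1..  6] 010010
  [  2..  7] 100100
  (the other 7 windows repeat one of these)
distinct factors: {001001, 010010, 100100}
count = 3  (Sturmian bound for length 6 is 7)

3


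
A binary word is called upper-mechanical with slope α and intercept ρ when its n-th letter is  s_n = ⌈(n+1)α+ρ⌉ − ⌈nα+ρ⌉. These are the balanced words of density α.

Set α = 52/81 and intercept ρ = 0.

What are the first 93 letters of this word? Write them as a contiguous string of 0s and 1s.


110110110110101101101101101011011011011010110110110110101101101101101011011011010110110110110

n=0: ⌈(1·52)/81⌉ − ⌈(0·52)/81⌉ = ⌈52/81⌉ − ⌈0/81⌉ = 1 − 0 = 1
n=1: ⌈(2·52)/81⌉ − ⌈(1·52)/81⌉ = ⌈104/81⌉ − ⌈52/81⌉ = 2 − 1 = 1
n=2: ⌈(3·52)/81⌉ − ⌈(2·52)/81⌉ = ⌈156/81⌉ − ⌈104/81⌉ = 2 − 2 = 0
n=3: ⌈(4·52)/81⌉ − ⌈(3·52)/81⌉ = ⌈208/81⌉ − ⌈156/81⌉ = 3 − 2 = 1
n=4: ⌈(5·52)/81⌉ − ⌈(4·52)/81⌉ = ⌈260/81⌉ − ⌈208/81⌉ = 4 − 3 = 1
n=5: ⌈(6·52)/81⌉ − ⌈(5·52)/81⌉ = ⌈312/81⌉ − ⌈260/81⌉ = 4 − 4 = 0
n=6: ⌈(7·52)/81⌉ − ⌈(6·52)/81⌉ = ⌈364/81⌉ − ⌈312/81⌉ = 5 − 4 = 1
n=7: ⌈(8·52)/81⌉ − ⌈(7·52)/81⌉ = ⌈416/81⌉ − ⌈364/81⌉ = 6 − 5 = 1
n=8: ⌈(9·52)/81⌉ − ⌈(8·52)/81⌉ = ⌈468/81⌉ − ⌈416/81⌉ = 6 − 6 = 0
n=9: ⌈(10·52)/81⌉ − ⌈(9·52)/81⌉ = ⌈520/81⌉ − ⌈468/81⌉ = 7 − 6 = 1
n=10: ⌈(11·52)/81⌉ − ⌈(10·52)/81⌉ = ⌈572/81⌉ − ⌈520/81⌉ = 8 − 7 = 1
n=11: ⌈(12·52)/81⌉ − ⌈(11·52)/81⌉ = ⌈624/81⌉ − ⌈572/81⌉ = 8 − 8 = 0
n=12: ⌈(13·52)/81⌉ − ⌈(12·52)/81⌉ = ⌈676/81⌉ − ⌈624/81⌉ = 9 − 8 = 1
n=13: ⌈(14·52)/81⌉ − ⌈(13·52)/81⌉ = ⌈728/81⌉ − ⌈676/81⌉ = 9 − 9 = 0
n=14: ⌈(15·52)/81⌉ − ⌈(14·52)/81⌉ = ⌈780/81⌉ − ⌈728/81⌉ = 10 − 9 = 1
n=15: ⌈(16·52)/81⌉ − ⌈(15·52)/81⌉ = ⌈832/81⌉ − ⌈780/81⌉ = 11 − 10 = 1
n=16: ⌈(17·52)/81⌉ − ⌈(16·52)/81⌉ = ⌈884/81⌉ − ⌈832/81⌉ = 11 − 11 = 0
n=17: ⌈(18·52)/81⌉ − ⌈(17·52)/81⌉ = ⌈936/81⌉ − ⌈884/81⌉ = 12 − 11 = 1
n=18: ⌈(19·52)/81⌉ − ⌈(18·52)/81⌉ = ⌈988/81⌉ − ⌈936/81⌉ = 13 − 12 = 1
n=19: ⌈(20·52)/81⌉ − ⌈(19·52)/81⌉ = ⌈1040/81⌉ − ⌈988/81⌉ = 13 − 13 = 0
n=20: ⌈(21·52)/81⌉ − ⌈(20·52)/81⌉ = ⌈1092/81⌉ − ⌈1040/81⌉ = 14 − 13 = 1
n=21: ⌈(22·52)/81⌉ − ⌈(21·52)/81⌉ = ⌈1144/81⌉ − ⌈1092/81⌉ = 15 − 14 = 1
n=22: ⌈(23·52)/81⌉ − ⌈(22·52)/81⌉ = ⌈1196/81⌉ − ⌈1144/81⌉ = 15 − 15 = 0
n=23: ⌈(24·52)/81⌉ − ⌈(23·52)/81⌉ = ⌈1248/81⌉ − ⌈1196/81⌉ = 16 − 15 = 1
n=24: ⌈(25·52)/81⌉ − ⌈(24·52)/81⌉ = ⌈1300/81⌉ − ⌈1248/81⌉ = 17 − 16 = 1
n=25: ⌈(26·52)/81⌉ − ⌈(25·52)/81⌉ = ⌈1352/81⌉ − ⌈1300/81⌉ = 17 − 17 = 0
n=26: ⌈(27·52)/81⌉ − ⌈(26·52)/81⌉ = ⌈1404/81⌉ − ⌈1352/81⌉ = 18 − 17 = 1
n=27: ⌈(28·52)/81⌉ − ⌈(27·52)/81⌉ = ⌈1456/81⌉ − ⌈1404/81⌉ = 18 − 18 = 0
n=28: ⌈(29·52)/81⌉ − ⌈(28·52)/81⌉ = ⌈1508/81⌉ − ⌈1456/81⌉ = 19 − 18 = 1
n=29: ⌈(30·52)/81⌉ − ⌈(29·52)/81⌉ = ⌈1560/81⌉ − ⌈1508/81⌉ = 20 − 19 = 1
n=30: ⌈(31·52)/81⌉ − ⌈(30·52)/81⌉ = ⌈1612/81⌉ − ⌈1560/81⌉ = 20 − 20 = 0
n=31: ⌈(32·52)/81⌉ − ⌈(31·52)/81⌉ = ⌈1664/81⌉ − ⌈1612/81⌉ = 21 − 20 = 1
n=32: ⌈(33·52)/81⌉ − ⌈(32·52)/81⌉ = ⌈1716/81⌉ − ⌈1664/81⌉ = 22 − 21 = 1
n=33: ⌈(34·52)/81⌉ − ⌈(33·52)/81⌉ = ⌈1768/81⌉ − ⌈1716/81⌉ = 22 − 22 = 0
n=34: ⌈(35·52)/81⌉ − ⌈(34·52)/81⌉ = ⌈1820/81⌉ − ⌈1768/81⌉ = 23 − 22 = 1
n=35: ⌈(36·52)/81⌉ − ⌈(35·52)/81⌉ = ⌈1872/81⌉ − ⌈1820/81⌉ = 24 − 23 = 1
n=36: ⌈(37·52)/81⌉ − ⌈(36·52)/81⌉ = ⌈1924/81⌉ − ⌈1872/81⌉ = 24 − 24 = 0
n=37: ⌈(38·52)/81⌉ − ⌈(37·52)/81⌉ = ⌈1976/81⌉ − ⌈1924/81⌉ = 25 − 24 = 1
n=38: ⌈(39·52)/81⌉ − ⌈(38·52)/81⌉ = ⌈2028/81⌉ − ⌈1976/81⌉ = 26 − 25 = 1
n=39: ⌈(40·52)/81⌉ − ⌈(39·52)/81⌉ = ⌈2080/81⌉ − ⌈2028/81⌉ = 26 − 26 = 0
n=40: ⌈(41·52)/81⌉ − ⌈(40·52)/81⌉ = ⌈2132/81⌉ − ⌈2080/81⌉ = 27 − 26 = 1
n=41: ⌈(42·52)/81⌉ − ⌈(41·52)/81⌉ = ⌈2184/81⌉ − ⌈2132/81⌉ = 27 − 27 = 0
n=42: ⌈(43·52)/81⌉ − ⌈(42·52)/81⌉ = ⌈2236/81⌉ − ⌈2184/81⌉ = 28 − 27 = 1
n=43: ⌈(44·52)/81⌉ − ⌈(43·52)/81⌉ = ⌈2288/81⌉ − ⌈2236/81⌉ = 29 − 28 = 1
n=44: ⌈(45·52)/81⌉ − ⌈(44·52)/81⌉ = ⌈2340/81⌉ − ⌈2288/81⌉ = 29 − 29 = 0
n=45: ⌈(46·52)/81⌉ − ⌈(45·52)/81⌉ = ⌈2392/81⌉ − ⌈2340/81⌉ = 30 − 29 = 1
n=46: ⌈(47·52)/81⌉ − ⌈(46·52)/81⌉ = ⌈2444/81⌉ − ⌈2392/81⌉ = 31 − 30 = 1
n=47: ⌈(48·52)/81⌉ − ⌈(47·52)/81⌉ = ⌈2496/81⌉ − ⌈2444/81⌉ = 31 − 31 = 0
n=48: ⌈(49·52)/81⌉ − ⌈(48·52)/81⌉ = ⌈2548/81⌉ − ⌈2496/81⌉ = 32 − 31 = 1
n=49: ⌈(50·52)/81⌉ − ⌈(49·52)/81⌉ = ⌈2600/81⌉ − ⌈2548/81⌉ = 33 − 32 = 1
n=50: ⌈(51·52)/81⌉ − ⌈(50·52)/81⌉ = ⌈2652/81⌉ − ⌈2600/81⌉ = 33 − 33 = 0
n=51: ⌈(52·52)/81⌉ − ⌈(51·52)/81⌉ = ⌈2704/81⌉ − ⌈2652/81⌉ = 34 − 33 = 1
n=52: ⌈(53·52)/81⌉ − ⌈(52·52)/81⌉ = ⌈2756/81⌉ − ⌈2704/81⌉ = 35 − 34 = 1
n=53: ⌈(54·52)/81⌉ − ⌈(53·52)/81⌉ = ⌈2808/81⌉ − ⌈2756/81⌉ = 35 − 35 = 0
n=54: ⌈(55·52)/81⌉ − ⌈(54·52)/81⌉ = ⌈2860/81⌉ − ⌈2808/81⌉ = 36 − 35 = 1
n=55: ⌈(56·52)/81⌉ − ⌈(55·52)/81⌉ = ⌈2912/81⌉ − ⌈2860/81⌉ = 36 − 36 = 0
n=56: ⌈(57·52)/81⌉ − ⌈(56·52)/81⌉ = ⌈2964/81⌉ − ⌈2912/81⌉ = 37 − 36 = 1
n=57: ⌈(58·52)/81⌉ − ⌈(57·52)/81⌉ = ⌈3016/81⌉ − ⌈2964/81⌉ = 38 − 37 = 1
n=58: ⌈(59·52)/81⌉ − ⌈(58·52)/81⌉ = ⌈3068/81⌉ − ⌈3016/81⌉ = 38 − 38 = 0
n=59: ⌈(60·52)/81⌉ − ⌈(59·52)/81⌉ = ⌈3120/81⌉ − ⌈3068/81⌉ = 39 − 38 = 1
n=60: ⌈(61·52)/81⌉ − ⌈(60·52)/81⌉ = ⌈3172/81⌉ − ⌈3120/81⌉ = 40 − 39 = 1
n=61: ⌈(62·52)/81⌉ − ⌈(61·52)/81⌉ = ⌈3224/81⌉ − ⌈3172/81⌉ = 40 − 40 = 0
n=62: ⌈(63·52)/81⌉ − ⌈(62·52)/81⌉ = ⌈3276/81⌉ − ⌈3224/81⌉ = 41 − 40 = 1
n=63: ⌈(64·52)/81⌉ − ⌈(63·52)/81⌉ = ⌈3328/81⌉ − ⌈3276/81⌉ = 42 − 41 = 1
n=64: ⌈(65·52)/81⌉ − ⌈(64·52)/81⌉ = ⌈3380/81⌉ − ⌈3328/81⌉ = 42 − 42 = 0
n=65: ⌈(66·52)/81⌉ − ⌈(65·52)/81⌉ = ⌈3432/81⌉ − ⌈3380/81⌉ = 43 − 42 = 1
n=66: ⌈(67·52)/81⌉ − ⌈(66·52)/81⌉ = ⌈3484/81⌉ − ⌈3432/81⌉ = 44 − 43 = 1
n=67: ⌈(68·52)/81⌉ − ⌈(67·52)/81⌉ = ⌈3536/81⌉ − ⌈3484/81⌉ = 44 − 44 = 0
n=68: ⌈(69·52)/81⌉ − ⌈(68·52)/81⌉ = ⌈3588/81⌉ − ⌈3536/81⌉ = 45 − 44 = 1
n=69: ⌈(70·52)/81⌉ − ⌈(69·52)/81⌉ = ⌈3640/81⌉ − ⌈3588/81⌉ = 45 − 45 = 0
n=70: ⌈(71·52)/81⌉ − ⌈(70·52)/81⌉ = ⌈3692/81⌉ − ⌈3640/81⌉ = 46 − 45 = 1
n=71: ⌈(72·52)/81⌉ − ⌈(71·52)/81⌉ = ⌈3744/81⌉ − ⌈3692/81⌉ = 47 − 46 = 1
n=72: ⌈(73·52)/81⌉ − ⌈(72·52)/81⌉ = ⌈3796/81⌉ − ⌈3744/81⌉ = 47 − 47 = 0
n=73: ⌈(74·52)/81⌉ − ⌈(73·52)/81⌉ = ⌈3848/81⌉ − ⌈3796/81⌉ = 48 − 47 = 1
n=74: ⌈(75·52)/81⌉ − ⌈(74·52)/81⌉ = ⌈3900/81⌉ − ⌈3848/81⌉ = 49 − 48 = 1
n=75: ⌈(76·52)/81⌉ − ⌈(75·52)/81⌉ = ⌈3952/81⌉ − ⌈3900/81⌉ = 49 − 49 = 0
n=76: ⌈(77·52)/81⌉ − ⌈(76·52)/81⌉ = ⌈4004/81⌉ − ⌈3952/81⌉ = 50 − 49 = 1
n=77: ⌈(78·52)/81⌉ − ⌈(77·52)/81⌉ = ⌈4056/81⌉ − ⌈4004/81⌉ = 51 − 50 = 1
n=78: ⌈(79·52)/81⌉ − ⌈(78·52)/81⌉ = ⌈4108/81⌉ − ⌈4056/81⌉ = 51 − 51 = 0
n=79: ⌈(80·52)/81⌉ − ⌈(79·52)/81⌉ = ⌈4160/81⌉ − ⌈4108/81⌉ = 52 − 51 = 1
n=80: ⌈(81·52)/81⌉ − ⌈(80·52)/81⌉ = ⌈4212/81⌉ − ⌈4160/81⌉ = 52 − 52 = 0
n=81: ⌈(82·52)/81⌉ − ⌈(81·52)/81⌉ = ⌈4264/81⌉ − ⌈4212/81⌉ = 53 − 52 = 1
n=82: ⌈(83·52)/81⌉ − ⌈(82·52)/81⌉ = ⌈4316/81⌉ − ⌈4264/81⌉ = 54 − 53 = 1
n=83: ⌈(84·52)/81⌉ − ⌈(83·52)/81⌉ = ⌈4368/81⌉ − ⌈4316/81⌉ = 54 − 54 = 0
n=84: ⌈(85·52)/81⌉ − ⌈(84·52)/81⌉ = ⌈4420/81⌉ − ⌈4368/81⌉ = 55 − 54 = 1
n=85: ⌈(86·52)/81⌉ − ⌈(85·52)/81⌉ = ⌈4472/81⌉ − ⌈4420/81⌉ = 56 − 55 = 1
n=86: ⌈(87·52)/81⌉ − ⌈(86·52)/81⌉ = ⌈4524/81⌉ − ⌈4472/81⌉ = 56 − 56 = 0
n=87: ⌈(88·52)/81⌉ − ⌈(87·52)/81⌉ = ⌈4576/81⌉ − ⌈4524/81⌉ = 57 − 56 = 1
n=88: ⌈(89·52)/81⌉ − ⌈(88·52)/81⌉ = ⌈4628/81⌉ − ⌈4576/81⌉ = 58 − 57 = 1
n=89: ⌈(90·52)/81⌉ − ⌈(89·52)/81⌉ = ⌈4680/81⌉ − ⌈4628/81⌉ = 58 − 58 = 0
n=90: ⌈(91·52)/81⌉ − ⌈(90·52)/81⌉ = ⌈4732/81⌉ − ⌈4680/81⌉ = 59 − 58 = 1
n=91: ⌈(92·52)/81⌉ − ⌈(91·52)/81⌉ = ⌈4784/81⌉ − ⌈4732/81⌉ = 60 − 59 = 1
n=92: ⌈(93·52)/81⌉ − ⌈(92·52)/81⌉ = ⌈4836/81⌉ − ⌈4784/81⌉ = 60 − 60 = 0


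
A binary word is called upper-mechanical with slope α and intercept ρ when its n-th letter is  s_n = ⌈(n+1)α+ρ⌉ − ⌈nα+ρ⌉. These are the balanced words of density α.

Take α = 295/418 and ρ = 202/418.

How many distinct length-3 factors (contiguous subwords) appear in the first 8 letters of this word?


4

t_n = ⌈(n·295+202)/418⌉ for n = 0 … 8:
  n=0…8: ⌈202/418⌉=1 ⌈497/418⌉=2 ⌈792/418⌉=2 ⌈1087/418⌉=3 ⌈1382/418⌉=4 ⌈1677/418⌉=5 ⌈1972/418⌉=5 ⌈2267/418⌉=6 ⌈2562/418⌉=7
s_n = t_(n+1) − t_n for n = 0 … 7 gives
prefix = 10111011
slide a length-3 window over [0..2] … [5..7] (6 windows); first occurrence of each distinct factor:
  [  0..  2] 101
  [  1..  3] 011
  [  2..  4] 111
  [  3..  5] 110
  (the other 2 windows repeat one of these)
distinct factors: {011, 101, 110, 111}
count = 4  (Sturmian bound for length 3 is 4)


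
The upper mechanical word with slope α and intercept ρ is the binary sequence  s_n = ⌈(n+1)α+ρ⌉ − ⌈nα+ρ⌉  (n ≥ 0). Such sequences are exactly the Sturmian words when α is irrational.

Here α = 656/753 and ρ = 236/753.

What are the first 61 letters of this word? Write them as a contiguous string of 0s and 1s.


n=0: ⌈(1·656+236)/753⌉ − ⌈(0·656+236)/753⌉ = ⌈892/753⌉ − ⌈236/753⌉ = 2 − 1 = 1
n=1: ⌈(2·656+236)/753⌉ − ⌈(1·656+236)/753⌉ = ⌈1548/753⌉ − ⌈892/753⌉ = 3 − 2 = 1
n=2: ⌈(3·656+236)/753⌉ − ⌈(2·656+236)/753⌉ = ⌈2204/753⌉ − ⌈1548/753⌉ = 3 − 3 = 0
n=3: ⌈(4·656+236)/753⌉ − ⌈(3·656+236)/753⌉ = ⌈2860/753⌉ − ⌈2204/753⌉ = 4 − 3 = 1
n=4: ⌈(5·656+236)/753⌉ − ⌈(4·656+236)/753⌉ = ⌈3516/753⌉ − ⌈2860/753⌉ = 5 − 4 = 1
n=5: ⌈(6·656+236)/753⌉ − ⌈(5·656+236)/753⌉ = ⌈4172/753⌉ − ⌈3516/753⌉ = 6 − 5 = 1
n=6: ⌈(7·656+236)/753⌉ − ⌈(6·656+236)/753⌉ = ⌈4828/753⌉ − ⌈4172/753⌉ = 7 − 6 = 1
n=7: ⌈(8·656+236)/753⌉ − ⌈(7·656+236)/753⌉ = ⌈5484/753⌉ − ⌈4828/753⌉ = 8 − 7 = 1
n=8: ⌈(9·656+236)/753⌉ − ⌈(8·656+236)/753⌉ = ⌈6140/753⌉ − ⌈5484/753⌉ = 9 − 8 = 1
n=9: ⌈(10·656+236)/753⌉ − ⌈(9·656+236)/753⌉ = ⌈6796/753⌉ − ⌈6140/753⌉ = 10 − 9 = 1
n=10: ⌈(11·656+236)/753⌉ − ⌈(10·656+236)/753⌉ = ⌈7452/753⌉ − ⌈6796/753⌉ = 10 − 10 = 0
n=11: ⌈(12·656+236)/753⌉ − ⌈(11·656+236)/753⌉ = ⌈8108/753⌉ − ⌈7452/753⌉ = 11 − 10 = 1
n=12: ⌈(13·656+236)/753⌉ − ⌈(12·656+236)/753⌉ = ⌈8764/753⌉ − ⌈8108/753⌉ = 12 − 11 = 1
n=13: ⌈(14·656+236)/753⌉ − ⌈(13·656+236)/753⌉ = ⌈9420/753⌉ − ⌈8764/753⌉ = 13 − 12 = 1
n=14: ⌈(15·656+236)/753⌉ − ⌈(14·656+236)/753⌉ = ⌈10076/753⌉ − ⌈9420/753⌉ = 14 − 13 = 1
n=15: ⌈(16·656+236)/753⌉ − ⌈(15·656+236)/753⌉ = ⌈10732/753⌉ − ⌈10076/753⌉ = 15 − 14 = 1
n=16: ⌈(17·656+236)/753⌉ − ⌈(16·656+236)/753⌉ = ⌈11388/753⌉ − ⌈10732/753⌉ = 16 − 15 = 1
n=17: ⌈(18·656+236)/753⌉ − ⌈(17·656+236)/753⌉ = ⌈12044/753⌉ − ⌈11388/753⌉ = 16 − 16 = 0
n=18: ⌈(19·656+236)/753⌉ − ⌈(18·656+236)/753⌉ = ⌈12700/753⌉ − ⌈12044/753⌉ = 17 − 16 = 1
n=19: ⌈(20·656+236)/753⌉ − ⌈(19·656+236)/753⌉ = ⌈13356/753⌉ − ⌈12700/753⌉ = 18 − 17 = 1
n=20: ⌈(21·656+236)/753⌉ − ⌈(20·656+236)/753⌉ = ⌈14012/753⌉ − ⌈13356/753⌉ = 19 − 18 = 1
n=21: ⌈(22·656+236)/753⌉ − ⌈(21·656+236)/753⌉ = ⌈14668/753⌉ − ⌈14012/753⌉ = 20 − 19 = 1
n=22: ⌈(23·656+236)/753⌉ − ⌈(22·656+236)/753⌉ = ⌈15324/753⌉ − ⌈14668/753⌉ = 21 − 20 = 1
n=23: ⌈(24·656+236)/753⌉ − ⌈(23·656+236)/753⌉ = ⌈15980/753⌉ − ⌈15324/753⌉ = 22 − 21 = 1
n=24: ⌈(25·656+236)/753⌉ − ⌈(24·656+236)/753⌉ = ⌈16636/753⌉ − ⌈15980/753⌉ = 23 − 22 = 1
n=25: ⌈(26·656+236)/753⌉ − ⌈(25·656+236)/753⌉ = ⌈17292/753⌉ − ⌈16636/753⌉ = 23 − 23 = 0
n=26: ⌈(27·656+236)/753⌉ − ⌈(26·656+236)/753⌉ = ⌈17948/753⌉ − ⌈17292/753⌉ = 24 − 23 = 1
n=27: ⌈(28·656+236)/753⌉ − ⌈(27·656+236)/753⌉ = ⌈18604/753⌉ − ⌈17948/753⌉ = 25 − 24 = 1
n=28: ⌈(29·656+236)/753⌉ − ⌈(28·656+236)/753⌉ = ⌈19260/753⌉ − ⌈18604/753⌉ = 26 − 25 = 1
n=29: ⌈(30·656+236)/753⌉ − ⌈(29·656+236)/753⌉ = ⌈19916/753⌉ − ⌈19260/753⌉ = 27 − 26 = 1
n=30: ⌈(31·656+236)/753⌉ − ⌈(30·656+236)/753⌉ = ⌈20572/753⌉ − ⌈19916/753⌉ = 28 − 27 = 1
n=31: ⌈(32·656+236)/753⌉ − ⌈(31·656+236)/753⌉ = ⌈21228/753⌉ − ⌈20572/753⌉ = 29 − 28 = 1
n=32: ⌈(33·656+236)/753⌉ − ⌈(32·656+236)/753⌉ = ⌈21884/753⌉ − ⌈21228/753⌉ = 30 − 29 = 1
n=33: ⌈(34·656+236)/753⌉ − ⌈(33·656+236)/753⌉ = ⌈22540/753⌉ − ⌈21884/753⌉ = 30 − 30 = 0
n=34: ⌈(35·656+236)/753⌉ − ⌈(34·656+236)/753⌉ = ⌈23196/753⌉ − ⌈22540/753⌉ = 31 − 30 = 1
n=35: ⌈(36·656+236)/753⌉ − ⌈(35·656+236)/753⌉ = ⌈23852/753⌉ − ⌈23196/753⌉ = 32 − 31 = 1
n=36: ⌈(37·656+236)/753⌉ − ⌈(36·656+236)/753⌉ = ⌈24508/753⌉ − ⌈23852/753⌉ = 33 − 32 = 1
n=37: ⌈(38·656+236)/753⌉ − ⌈(37·656+236)/753⌉ = ⌈25164/753⌉ − ⌈24508/753⌉ = 34 − 33 = 1
n=38: ⌈(39·656+236)/753⌉ − ⌈(38·656+236)/753⌉ = ⌈25820/753⌉ − ⌈25164/753⌉ = 35 − 34 = 1
n=39: ⌈(40·656+236)/753⌉ − ⌈(39·656+236)/753⌉ = ⌈26476/753⌉ − ⌈25820/753⌉ = 36 − 35 = 1
n=40: ⌈(41·656+236)/753⌉ − ⌈(40·656+236)/753⌉ = ⌈27132/753⌉ − ⌈26476/753⌉ = 37 − 36 = 1
n=41: ⌈(42·656+236)/753⌉ − ⌈(41·656+236)/753⌉ = ⌈27788/753⌉ − ⌈27132/753⌉ = 37 − 37 = 0
n=42: ⌈(43·656+236)/753⌉ − ⌈(42·656+236)/753⌉ = ⌈28444/753⌉ − ⌈27788/753⌉ = 38 − 37 = 1
n=43: ⌈(44·656+236)/753⌉ − ⌈(43·656+236)/753⌉ = ⌈29100/753⌉ − ⌈28444/753⌉ = 39 − 38 = 1
n=44: ⌈(45·656+236)/753⌉ − ⌈(44·656+236)/753⌉ = ⌈29756/753⌉ − ⌈29100/753⌉ = 40 − 39 = 1
n=45: ⌈(46·656+236)/753⌉ − ⌈(45·656+236)/753⌉ = ⌈30412/753⌉ − ⌈29756/753⌉ = 41 − 40 = 1
n=46: ⌈(47·656+236)/753⌉ − ⌈(46·656+236)/753⌉ = ⌈31068/753⌉ − ⌈30412/753⌉ = 42 − 41 = 1
n=47: ⌈(48·656+236)/753⌉ − ⌈(47·656+236)/753⌉ = ⌈31724/753⌉ − ⌈31068/753⌉ = 43 − 42 = 1
n=48: ⌈(49·656+236)/753⌉ − ⌈(48·656+236)/753⌉ = ⌈32380/753⌉ − ⌈31724/753⌉ = 44 − 43 = 1
n=49: ⌈(50·656+236)/753⌉ − ⌈(49·656+236)/753⌉ = ⌈33036/753⌉ − ⌈32380/753⌉ = 44 − 44 = 0
n=50: ⌈(51·656+236)/753⌉ − ⌈(50·656+236)/753⌉ = ⌈33692/753⌉ − ⌈33036/753⌉ = 45 − 44 = 1
n=51: ⌈(52·656+236)/753⌉ − ⌈(51·656+236)/753⌉ = ⌈34348/753⌉ − ⌈33692/753⌉ = 46 − 45 = 1
n=52: ⌈(53·656+236)/753⌉ − ⌈(52·656+236)/753⌉ = ⌈35004/753⌉ − ⌈34348/753⌉ = 47 − 46 = 1
n=53: ⌈(54·656+236)/753⌉ − ⌈(53·656+236)/753⌉ = ⌈35660/753⌉ − ⌈35004/753⌉ = 48 − 47 = 1
n=54: ⌈(55·656+236)/753⌉ − ⌈(54·656+236)/753⌉ = ⌈36316/753⌉ − ⌈35660/753⌉ = 49 − 48 = 1
n=55: ⌈(56·656+236)/753⌉ − ⌈(55·656+236)/753⌉ = ⌈36972/753⌉ − ⌈36316/753⌉ = 50 − 49 = 1
n=56: ⌈(57·656+236)/753⌉ − ⌈(56·656+236)/753⌉ = ⌈37628/753⌉ − ⌈36972/753⌉ = 50 − 50 = 0
n=57: ⌈(58·656+236)/753⌉ − ⌈(57·656+236)/753⌉ = ⌈38284/753⌉ − ⌈37628/753⌉ = 51 − 50 = 1
n=58: ⌈(59·656+236)/753⌉ − ⌈(58·656+236)/753⌉ = ⌈38940/753⌉ − ⌈38284/753⌉ = 52 − 51 = 1
n=59: ⌈(60·656+236)/753⌉ − ⌈(59·656+236)/753⌉ = ⌈39596/753⌉ − ⌈38940/753⌉ = 53 − 52 = 1
n=60: ⌈(61·656+236)/753⌉ − ⌈(60·656+236)/753⌉ = ⌈40252/753⌉ − ⌈39596/753⌉ = 54 − 53 = 1

1101111111011111101111111011111110111111101111111011111101111


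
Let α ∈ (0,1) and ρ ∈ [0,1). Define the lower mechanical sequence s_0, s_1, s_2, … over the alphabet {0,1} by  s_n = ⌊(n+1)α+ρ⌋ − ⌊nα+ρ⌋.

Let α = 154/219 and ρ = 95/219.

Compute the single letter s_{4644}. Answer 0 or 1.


(n+1)α + ρ = (4645·154 + 95) / 219 = 715425/219
nα + ρ     = (4644·154 + 95) / 219 = 715271/219
⌊715425/219⌋ = 3266,  ⌊715271/219⌋ = 3266
s_{4644} = 3266 − 3266 = 0

0


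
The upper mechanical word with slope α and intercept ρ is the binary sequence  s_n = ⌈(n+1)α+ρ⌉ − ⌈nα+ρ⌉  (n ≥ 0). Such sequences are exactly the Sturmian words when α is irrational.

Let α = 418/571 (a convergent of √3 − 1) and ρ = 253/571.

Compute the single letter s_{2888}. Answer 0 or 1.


1

(n+1)α + ρ = (2889·418 + 253) / 571 = 1207855/571
nα + ρ     = (2888·418 + 253) / 571 = 1207437/571
⌈1207855/571⌉ = 2116,  ⌈1207437/571⌉ = 2115
s_{2888} = 2116 − 2115 = 1


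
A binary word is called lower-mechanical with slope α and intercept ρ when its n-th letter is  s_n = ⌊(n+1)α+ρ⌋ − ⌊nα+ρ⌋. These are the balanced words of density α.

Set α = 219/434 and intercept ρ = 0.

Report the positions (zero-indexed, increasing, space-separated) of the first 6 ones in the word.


n=0: ⌊219/434⌋−⌊0/434⌋ = 0−0 = 0
n=1: ⌊438/434⌋−⌊219/434⌋ = 1−0 = 1  ← one
n=2: ⌊657/434⌋−⌊438/434⌋ = 1−1 = 0
n=3: ⌊876/434⌋−⌊657/434⌋ = 2−1 = 1  ← one
n=4: ⌊1095/434⌋−⌊876/434⌋ = 2−2 = 0
n=5: ⌊1314/434⌋−⌊1095/434⌋ = 3−2 = 1  ← one
n=6: ⌊1533/434⌋−⌊1314/434⌋ = 3−3 = 0
n=7: ⌊1752/434⌋−⌊1533/434⌋ = 4−3 = 1  ← one
n=8: ⌊1971/434⌋−⌊1752/434⌋ = 4−4 = 0
n=9: ⌊2190/434⌋−⌊1971/434⌋ = 5−4 = 1  ← one
n=10: ⌊2409/434⌋−⌊2190/434⌋ = 5−5 = 0
n=11: ⌊2628/434⌋−⌊2409/434⌋ = 6−5 = 1  ← one
positions of the first 6 ones: 1 3 5 7 9 11

1 3 5 7 9 11


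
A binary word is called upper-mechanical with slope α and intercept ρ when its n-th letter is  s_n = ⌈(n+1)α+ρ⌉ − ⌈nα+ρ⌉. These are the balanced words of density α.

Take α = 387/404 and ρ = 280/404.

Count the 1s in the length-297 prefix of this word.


#1s = Σ_{n=0}^{296} s_n = Σ_{n=0}^{296} (⌈(n+1)α+ρ⌉ − ⌈nα+ρ⌉)
the sum telescopes: every ⌈nα+ρ⌉ with 0 < n < 297 appears once with + and once with −, leaving ⌈297α+ρ⌉ − ⌈0·α+ρ⌉
297α + ρ = (297·387 + 280) / 404 = 115219/404
ρ = 280/404
⌈115219/404⌉ = 286,  ⌈280/404⌉ = 1
#1s = 286 − 1 = 285

285


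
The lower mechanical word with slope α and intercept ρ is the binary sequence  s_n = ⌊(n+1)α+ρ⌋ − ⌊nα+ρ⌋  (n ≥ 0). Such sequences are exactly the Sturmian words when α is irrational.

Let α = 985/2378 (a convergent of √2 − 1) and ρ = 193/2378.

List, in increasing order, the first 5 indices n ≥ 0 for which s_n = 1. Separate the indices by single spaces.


n=0: ⌊1178/2378⌋−⌊193/2378⌋ = 0−0 = 0
n=1: ⌊2163/2378⌋−⌊1178/2378⌋ = 0−0 = 0
n=2: ⌊3148/2378⌋−⌊2163/2378⌋ = 1−0 = 1  ← one
n=3: ⌊4133/2378⌋−⌊3148/2378⌋ = 1−1 = 0
n=4: ⌊5118/2378⌋−⌊4133/2378⌋ = 2−1 = 1  ← one
n=5: ⌊6103/2378⌋−⌊5118/2378⌋ = 2−2 = 0
n=6: ⌊7088/2378⌋−⌊6103/2378⌋ = 2−2 = 0
n=7: ⌊8073/2378⌋−⌊7088/2378⌋ = 3−2 = 1  ← one
n=8: ⌊9058/2378⌋−⌊8073/2378⌋ = 3−3 = 0
n=9: ⌊10043/2378⌋−⌊9058/2378⌋ = 4−3 = 1  ← one
n=10: ⌊11028/2378⌋−⌊10043/2378⌋ = 4−4 = 0
n=11: ⌊12013/2378⌋−⌊11028/2378⌋ = 5−4 = 1  ← one
positions of the first 5 ones: 2 4 7 9 11

2 4 7 9 11


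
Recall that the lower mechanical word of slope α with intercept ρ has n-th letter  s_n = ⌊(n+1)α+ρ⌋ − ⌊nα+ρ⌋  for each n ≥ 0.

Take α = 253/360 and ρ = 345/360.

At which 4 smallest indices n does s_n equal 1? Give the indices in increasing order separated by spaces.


n=0: ⌊598/360⌋−⌊345/360⌋ = 1−0 = 1  ← one
n=1: ⌊851/360⌋−⌊598/360⌋ = 2−1 = 1  ← one
n=2: ⌊1104/360⌋−⌊851/360⌋ = 3−2 = 1  ← one
n=3: ⌊1357/360⌋−⌊1104/360⌋ = 3−3 = 0
n=4: ⌊1610/360⌋−⌊1357/360⌋ = 4−3 = 1  ← one
positions of the first 4 ones: 0 1 2 4

0 1 2 4


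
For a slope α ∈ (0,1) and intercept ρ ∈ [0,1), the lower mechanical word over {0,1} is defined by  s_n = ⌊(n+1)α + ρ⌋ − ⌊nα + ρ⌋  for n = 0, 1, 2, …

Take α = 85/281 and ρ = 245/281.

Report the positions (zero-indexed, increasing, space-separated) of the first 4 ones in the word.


0 3 7 10

n=0: ⌊330/281⌋−⌊245/281⌋ = 1−0 = 1  ← one
n=1: ⌊415/281⌋−⌊330/281⌋ = 1−1 = 0
n=2: ⌊500/281⌋−⌊415/281⌋ = 1−1 = 0
n=3: ⌊585/281⌋−⌊500/281⌋ = 2−1 = 1  ← one
n=4: ⌊670/281⌋−⌊585/281⌋ = 2−2 = 0
n=5: ⌊755/281⌋−⌊670/281⌋ = 2−2 = 0
n=6: ⌊840/281⌋−⌊755/281⌋ = 2−2 = 0
n=7: ⌊925/281⌋−⌊840/281⌋ = 3−2 = 1  ← one
n=8: ⌊1010/281⌋−⌊925/281⌋ = 3−3 = 0
n=9: ⌊1095/281⌋−⌊1010/281⌋ = 3−3 = 0
n=10: ⌊1180/281⌋−⌊1095/281⌋ = 4−3 = 1  ← one
positions of the first 4 ones: 0 3 7 10


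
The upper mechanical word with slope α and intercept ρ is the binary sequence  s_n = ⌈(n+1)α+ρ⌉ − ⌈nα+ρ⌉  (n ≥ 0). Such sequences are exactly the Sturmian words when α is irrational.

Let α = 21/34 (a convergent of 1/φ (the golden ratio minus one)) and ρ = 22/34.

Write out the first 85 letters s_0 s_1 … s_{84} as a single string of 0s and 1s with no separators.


1011010110110101101011011010110110101101011011010110101101101011011010110101101101011

n=0: ⌈(1·21+22)/34⌉ − ⌈(0·21+22)/34⌉ = ⌈43/34⌉ − ⌈22/34⌉ = 2 − 1 = 1
n=1: ⌈(2·21+22)/34⌉ − ⌈(1·21+22)/34⌉ = ⌈64/34⌉ − ⌈43/34⌉ = 2 − 2 = 0
n=2: ⌈(3·21+22)/34⌉ − ⌈(2·21+22)/34⌉ = ⌈85/34⌉ − ⌈64/34⌉ = 3 − 2 = 1
n=3: ⌈(4·21+22)/34⌉ − ⌈(3·21+22)/34⌉ = ⌈106/34⌉ − ⌈85/34⌉ = 4 − 3 = 1
n=4: ⌈(5·21+22)/34⌉ − ⌈(4·21+22)/34⌉ = ⌈127/34⌉ − ⌈106/34⌉ = 4 − 4 = 0
n=5: ⌈(6·21+22)/34⌉ − ⌈(5·21+22)/34⌉ = ⌈148/34⌉ − ⌈127/34⌉ = 5 − 4 = 1
n=6: ⌈(7·21+22)/34⌉ − ⌈(6·21+22)/34⌉ = ⌈169/34⌉ − ⌈148/34⌉ = 5 − 5 = 0
n=7: ⌈(8·21+22)/34⌉ − ⌈(7·21+22)/34⌉ = ⌈190/34⌉ − ⌈169/34⌉ = 6 − 5 = 1
n=8: ⌈(9·21+22)/34⌉ − ⌈(8·21+22)/34⌉ = ⌈211/34⌉ − ⌈190/34⌉ = 7 − 6 = 1
n=9: ⌈(10·21+22)/34⌉ − ⌈(9·21+22)/34⌉ = ⌈232/34⌉ − ⌈211/34⌉ = 7 − 7 = 0
n=10: ⌈(11·21+22)/34⌉ − ⌈(10·21+22)/34⌉ = ⌈253/34⌉ − ⌈232/34⌉ = 8 − 7 = 1
n=11: ⌈(12·21+22)/34⌉ − ⌈(11·21+22)/34⌉ = ⌈274/34⌉ − ⌈253/34⌉ = 9 − 8 = 1
n=12: ⌈(13·21+22)/34⌉ − ⌈(12·21+22)/34⌉ = ⌈295/34⌉ − ⌈274/34⌉ = 9 − 9 = 0
n=13: ⌈(14·21+22)/34⌉ − ⌈(13·21+22)/34⌉ = ⌈316/34⌉ − ⌈295/34⌉ = 10 − 9 = 1
n=14: ⌈(15·21+22)/34⌉ − ⌈(14·21+22)/34⌉ = ⌈337/34⌉ − ⌈316/34⌉ = 10 − 10 = 0
n=15: ⌈(16·21+22)/34⌉ − ⌈(15·21+22)/34⌉ = ⌈358/34⌉ − ⌈337/34⌉ = 11 − 10 = 1
n=16: ⌈(17·21+22)/34⌉ − ⌈(16·21+22)/34⌉ = ⌈379/34⌉ − ⌈358/34⌉ = 12 − 11 = 1
n=17: ⌈(18·21+22)/34⌉ − ⌈(17·21+22)/34⌉ = ⌈400/34⌉ − ⌈379/34⌉ = 12 − 12 = 0
n=18: ⌈(19·21+22)/34⌉ − ⌈(18·21+22)/34⌉ = ⌈421/34⌉ − ⌈400/34⌉ = 13 − 12 = 1
n=19: ⌈(20·21+22)/34⌉ − ⌈(19·21+22)/34⌉ = ⌈442/34⌉ − ⌈421/34⌉ = 13 − 13 = 0
n=20: ⌈(21·21+22)/34⌉ − ⌈(20·21+22)/34⌉ = ⌈463/34⌉ − ⌈442/34⌉ = 14 − 13 = 1
n=21: ⌈(22·21+22)/34⌉ − ⌈(21·21+22)/34⌉ = ⌈484/34⌉ − ⌈463/34⌉ = 15 − 14 = 1
n=22: ⌈(23·21+22)/34⌉ − ⌈(22·21+22)/34⌉ = ⌈505/34⌉ − ⌈484/34⌉ = 15 − 15 = 0
n=23: ⌈(24·21+22)/34⌉ − ⌈(23·21+22)/34⌉ = ⌈526/34⌉ − ⌈505/34⌉ = 16 − 15 = 1
n=24: ⌈(25·21+22)/34⌉ − ⌈(24·21+22)/34⌉ = ⌈547/34⌉ − ⌈526/34⌉ = 17 − 16 = 1
n=25: ⌈(26·21+22)/34⌉ − ⌈(25·21+22)/34⌉ = ⌈568/34⌉ − ⌈547/34⌉ = 17 − 17 = 0
n=26: ⌈(27·21+22)/34⌉ − ⌈(26·21+22)/34⌉ = ⌈589/34⌉ − ⌈568/34⌉ = 18 − 17 = 1
n=27: ⌈(28·21+22)/34⌉ − ⌈(27·21+22)/34⌉ = ⌈610/34⌉ − ⌈589/34⌉ = 18 − 18 = 0
n=28: ⌈(29·21+22)/34⌉ − ⌈(28·21+22)/34⌉ = ⌈631/34⌉ − ⌈610/34⌉ = 19 − 18 = 1
n=29: ⌈(30·21+22)/34⌉ − ⌈(29·21+22)/34⌉ = ⌈652/34⌉ − ⌈631/34⌉ = 20 − 19 = 1
n=30: ⌈(31·21+22)/34⌉ − ⌈(30·21+22)/34⌉ = ⌈673/34⌉ − ⌈652/34⌉ = 20 − 20 = 0
n=31: ⌈(32·21+22)/34⌉ − ⌈(31·21+22)/34⌉ = ⌈694/34⌉ − ⌈673/34⌉ = 21 − 20 = 1
n=32: ⌈(33·21+22)/34⌉ − ⌈(32·21+22)/34⌉ = ⌈715/34⌉ − ⌈694/34⌉ = 22 − 21 = 1
n=33: ⌈(34·21+22)/34⌉ − ⌈(33·21+22)/34⌉ = ⌈736/34⌉ − ⌈715/34⌉ = 22 − 22 = 0
n=34: ⌈(35·21+22)/34⌉ − ⌈(34·21+22)/34⌉ = ⌈757/34⌉ − ⌈736/34⌉ = 23 − 22 = 1
n=35: ⌈(36·21+22)/34⌉ − ⌈(35·21+22)/34⌉ = ⌈778/34⌉ − ⌈757/34⌉ = 23 − 23 = 0
n=36: ⌈(37·21+22)/34⌉ − ⌈(36·21+22)/34⌉ = ⌈799/34⌉ − ⌈778/34⌉ = 24 − 23 = 1
n=37: ⌈(38·21+22)/34⌉ − ⌈(37·21+22)/34⌉ = ⌈820/34⌉ − ⌈799/34⌉ = 25 − 24 = 1
n=38: ⌈(39·21+22)/34⌉ − ⌈(38·21+22)/34⌉ = ⌈841/34⌉ − ⌈820/34⌉ = 25 − 25 = 0
n=39: ⌈(40·21+22)/34⌉ − ⌈(39·21+22)/34⌉ = ⌈862/34⌉ − ⌈841/34⌉ = 26 − 25 = 1
n=40: ⌈(41·21+22)/34⌉ − ⌈(40·21+22)/34⌉ = ⌈883/34⌉ − ⌈862/34⌉ = 26 − 26 = 0
n=41: ⌈(42·21+22)/34⌉ − ⌈(41·21+22)/34⌉ = ⌈904/34⌉ − ⌈883/34⌉ = 27 − 26 = 1
n=42: ⌈(43·21+22)/34⌉ − ⌈(42·21+22)/34⌉ = ⌈925/34⌉ − ⌈904/34⌉ = 28 − 27 = 1
n=43: ⌈(44·21+22)/34⌉ − ⌈(43·21+22)/34⌉ = ⌈946/34⌉ − ⌈925/34⌉ = 28 − 28 = 0
n=44: ⌈(45·21+22)/34⌉ − ⌈(44·21+22)/34⌉ = ⌈967/34⌉ − ⌈946/34⌉ = 29 − 28 = 1
n=45: ⌈(46·21+22)/34⌉ − ⌈(45·21+22)/34⌉ = ⌈988/34⌉ − ⌈967/34⌉ = 30 − 29 = 1
n=46: ⌈(47·21+22)/34⌉ − ⌈(46·21+22)/34⌉ = ⌈1009/34⌉ − ⌈988/34⌉ = 30 − 30 = 0
n=47: ⌈(48·21+22)/34⌉ − ⌈(47·21+22)/34⌉ = ⌈1030/34⌉ − ⌈1009/34⌉ = 31 − 30 = 1
n=48: ⌈(49·21+22)/34⌉ − ⌈(48·21+22)/34⌉ = ⌈1051/34⌉ − ⌈1030/34⌉ = 31 − 31 = 0
n=49: ⌈(50·21+22)/34⌉ − ⌈(49·21+22)/34⌉ = ⌈1072/34⌉ − ⌈1051/34⌉ = 32 − 31 = 1
n=50: ⌈(51·21+22)/34⌉ − ⌈(50·21+22)/34⌉ = ⌈1093/34⌉ − ⌈1072/34⌉ = 33 − 32 = 1
n=51: ⌈(52·21+22)/34⌉ − ⌈(51·21+22)/34⌉ = ⌈1114/34⌉ − ⌈1093/34⌉ = 33 − 33 = 0
n=52: ⌈(53·21+22)/34⌉ − ⌈(52·21+22)/34⌉ = ⌈1135/34⌉ − ⌈1114/34⌉ = 34 − 33 = 1
n=53: ⌈(54·21+22)/34⌉ − ⌈(53·21+22)/34⌉ = ⌈1156/34⌉ − ⌈1135/34⌉ = 34 − 34 = 0
n=54: ⌈(55·21+22)/34⌉ − ⌈(54·21+22)/34⌉ = ⌈1177/34⌉ − ⌈1156/34⌉ = 35 − 34 = 1
n=55: ⌈(56·21+22)/34⌉ − ⌈(55·21+22)/34⌉ = ⌈1198/34⌉ − ⌈1177/34⌉ = 36 − 35 = 1
n=56: ⌈(57·21+22)/34⌉ − ⌈(56·21+22)/34⌉ = ⌈1219/34⌉ − ⌈1198/34⌉ = 36 − 36 = 0
n=57: ⌈(58·21+22)/34⌉ − ⌈(57·21+22)/34⌉ = ⌈1240/34⌉ − ⌈1219/34⌉ = 37 − 36 = 1
n=58: ⌈(59·21+22)/34⌉ − ⌈(58·21+22)/34⌉ = ⌈1261/34⌉ − ⌈1240/34⌉ = 38 − 37 = 1
n=59: ⌈(60·21+22)/34⌉ − ⌈(59·21+22)/34⌉ = ⌈1282/34⌉ − ⌈1261/34⌉ = 38 − 38 = 0
n=60: ⌈(61·21+22)/34⌉ − ⌈(60·21+22)/34⌉ = ⌈1303/34⌉ − ⌈1282/34⌉ = 39 − 38 = 1
n=61: ⌈(62·21+22)/34⌉ − ⌈(61·21+22)/34⌉ = ⌈1324/34⌉ − ⌈1303/34⌉ = 39 − 39 = 0
n=62: ⌈(63·21+22)/34⌉ − ⌈(62·21+22)/34⌉ = ⌈1345/34⌉ − ⌈1324/34⌉ = 40 − 39 = 1
n=63: ⌈(64·21+22)/34⌉ − ⌈(63·21+22)/34⌉ = ⌈1366/34⌉ − ⌈1345/34⌉ = 41 − 40 = 1
n=64: ⌈(65·21+22)/34⌉ − ⌈(64·21+22)/34⌉ = ⌈1387/34⌉ − ⌈1366/34⌉ = 41 − 41 = 0
n=65: ⌈(66·21+22)/34⌉ − ⌈(65·21+22)/34⌉ = ⌈1408/34⌉ − ⌈1387/34⌉ = 42 − 41 = 1
n=66: ⌈(67·21+22)/34⌉ − ⌈(66·21+22)/34⌉ = ⌈1429/34⌉ − ⌈1408/34⌉ = 43 − 42 = 1
n=67: ⌈(68·21+22)/34⌉ − ⌈(67·21+22)/34⌉ = ⌈1450/34⌉ − ⌈1429/34⌉ = 43 − 43 = 0
n=68: ⌈(69·21+22)/34⌉ − ⌈(68·21+22)/34⌉ = ⌈1471/34⌉ − ⌈1450/34⌉ = 44 − 43 = 1
n=69: ⌈(70·21+22)/34⌉ − ⌈(69·21+22)/34⌉ = ⌈1492/34⌉ − ⌈1471/34⌉ = 44 − 44 = 0
n=70: ⌈(71·21+22)/34⌉ − ⌈(70·21+22)/34⌉ = ⌈1513/34⌉ − ⌈1492/34⌉ = 45 − 44 = 1
n=71: ⌈(72·21+22)/34⌉ − ⌈(71·21+22)/34⌉ = ⌈1534/34⌉ − ⌈1513/34⌉ = 46 − 45 = 1
n=72: ⌈(73·21+22)/34⌉ − ⌈(72·21+22)/34⌉ = ⌈1555/34⌉ − ⌈1534/34⌉ = 46 − 46 = 0
n=73: ⌈(74·21+22)/34⌉ − ⌈(73·21+22)/34⌉ = ⌈1576/34⌉ − ⌈1555/34⌉ = 47 − 46 = 1
n=74: ⌈(75·21+22)/34⌉ − ⌈(74·21+22)/34⌉ = ⌈1597/34⌉ − ⌈1576/34⌉ = 47 − 47 = 0
n=75: ⌈(76·21+22)/34⌉ − ⌈(75·21+22)/34⌉ = ⌈1618/34⌉ − ⌈1597/34⌉ = 48 − 47 = 1
n=76: ⌈(77·21+22)/34⌉ − ⌈(76·21+22)/34⌉ = ⌈1639/34⌉ − ⌈1618/34⌉ = 49 − 48 = 1
n=77: ⌈(78·21+22)/34⌉ − ⌈(77·21+22)/34⌉ = ⌈1660/34⌉ − ⌈1639/34⌉ = 49 − 49 = 0
n=78: ⌈(79·21+22)/34⌉ − ⌈(78·21+22)/34⌉ = ⌈1681/34⌉ − ⌈1660/34⌉ = 50 − 49 = 1
n=79: ⌈(80·21+22)/34⌉ − ⌈(79·21+22)/34⌉ = ⌈1702/34⌉ − ⌈1681/34⌉ = 51 − 50 = 1
n=80: ⌈(81·21+22)/34⌉ − ⌈(80·21+22)/34⌉ = ⌈1723/34⌉ − ⌈1702/34⌉ = 51 − 51 = 0
n=81: ⌈(82·21+22)/34⌉ − ⌈(81·21+22)/34⌉ = ⌈1744/34⌉ − ⌈1723/34⌉ = 52 − 51 = 1
n=82: ⌈(83·21+22)/34⌉ − ⌈(82·21+22)/34⌉ = ⌈1765/34⌉ − ⌈1744/34⌉ = 52 − 52 = 0
n=83: ⌈(84·21+22)/34⌉ − ⌈(83·21+22)/34⌉ = ⌈1786/34⌉ − ⌈1765/34⌉ = 53 − 52 = 1
n=84: ⌈(85·21+22)/34⌉ − ⌈(84·21+22)/34⌉ = ⌈1807/34⌉ − ⌈1786/34⌉ = 54 − 53 = 1


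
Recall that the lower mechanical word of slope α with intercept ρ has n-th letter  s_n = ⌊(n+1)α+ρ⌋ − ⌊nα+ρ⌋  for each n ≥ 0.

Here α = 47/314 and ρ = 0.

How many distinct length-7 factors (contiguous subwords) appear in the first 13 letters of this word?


7

t_n = ⌊(n·47)/314⌋ for n = 0 … 13:
  n=0…9: ⌊0/314⌋=0 ⌊47/314⌋=0 ⌊94/314⌋=0 ⌊141/314⌋=0 ⌊188/314⌋=0 ⌊235/314⌋=0 ⌊282/314⌋=0 ⌊329/314⌋=1 ⌊376/314⌋=1 ⌊423/314⌋=1
  n=10…13: ⌊470/314⌋=1 ⌊517/314⌋=1 ⌊564/314⌋=1 ⌊611/314⌋=1
s_n = t_(n+1) − t_n for n = 0 … 12 gives
prefix = 0000001000000
slide a length-7 window over [0..6] … [6..12] (7 windows); first occurrence of each distinct factor:
  [  0..  6] 0000001
  [  1..  7] 0000010
  [  2..  8] 0000100
  [  3..  9] 0001000
  [  4.. 10] 0010000
  [  5.. 11] 0100000
  [  6.. 12] 1000000
distinct factors: {0000001, 0000010, 0000100, 0001000, 0010000, 0100000, 1000000}
count = 7  (Sturmian bound for length 7 is 8)


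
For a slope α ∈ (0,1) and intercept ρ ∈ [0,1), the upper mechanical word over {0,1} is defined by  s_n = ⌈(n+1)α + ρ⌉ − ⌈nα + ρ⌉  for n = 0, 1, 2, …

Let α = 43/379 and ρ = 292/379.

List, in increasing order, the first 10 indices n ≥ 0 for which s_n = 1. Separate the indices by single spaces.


2 10 19 28 37 46 54 63 72 81

n=0: ⌈335/379⌉−⌈292/379⌉ = 1−1 = 0
n=1: ⌈378/379⌉−⌈335/379⌉ = 1−1 = 0
n=2: ⌈421/379⌉−⌈378/379⌉ = 2−1 = 1  ← one
n=3: ⌈464/379⌉−⌈421/379⌉ = 2−2 = 0
n=4: ⌈507/379⌉−⌈464/379⌉ = 2−2 = 0
  …
n=10: ⌈765/379⌉−⌈722/379⌉ = 3−2 = 1  ← one
n=11: ⌈808/379⌉−⌈765/379⌉ = 3−3 = 0
n=12: ⌈851/379⌉−⌈808/379⌉ = 3−3 = 0
  …
n=19: ⌈1152/379⌉−⌈1109/379⌉ = 4−3 = 1  ← one
n=20: ⌈1195/379⌉−⌈1152/379⌉ = 4−4 = 0
n=21: ⌈1238/379⌉−⌈1195/379⌉ = 4−4 = 0
  …
n=28: ⌈1539/379⌉−⌈1496/379⌉ = 5−4 = 1  ← one
n=29: ⌈1582/379⌉−⌈1539/379⌉ = 5−5 = 0
n=30: ⌈1625/379⌉−⌈1582/379⌉ = 5−5 = 0
  …
n=37: ⌈1926/379⌉−⌈1883/379⌉ = 6−5 = 1  ← one
n=38: ⌈1969/379⌉−⌈1926/379⌉ = 6−6 = 0
n=39: ⌈2012/379⌉−⌈1969/379⌉ = 6−6 = 0
  …
n=46: ⌈2313/379⌉−⌈2270/379⌉ = 7−6 = 1  ← one
n=47: ⌈2356/379⌉−⌈2313/379⌉ = 7−7 = 0
n=48: ⌈2399/379⌉−⌈2356/379⌉ = 7−7 = 0
  …
n=54: ⌈2657/379⌉−⌈2614/379⌉ = 8−7 = 1  ← one
n=55: ⌈2700/379⌉−⌈2657/379⌉ = 8−8 = 0
n=56: ⌈2743/379⌉−⌈2700/379⌉ = 8−8 = 0
  …
n=63: ⌈3044/379⌉−⌈3001/379⌉ = 9−8 = 1  ← one
n=64: ⌈3087/379⌉−⌈3044/379⌉ = 9−9 = 0
n=65: ⌈3130/379⌉−⌈3087/379⌉ = 9−9 = 0
  …
n=72: ⌈3431/379⌉−⌈3388/379⌉ = 10−9 = 1  ← one
n=73: ⌈3474/379⌉−⌈3431/379⌉ = 10−10 = 0
n=74: ⌈3517/379⌉−⌈3474/379⌉ = 10−10 = 0
  …
n=81: ⌈3818/379⌉−⌈3775/379⌉ = 11−10 = 1  ← one
positions of the first 10 ones: 2 10 19 28 37 46 54 63 72 81


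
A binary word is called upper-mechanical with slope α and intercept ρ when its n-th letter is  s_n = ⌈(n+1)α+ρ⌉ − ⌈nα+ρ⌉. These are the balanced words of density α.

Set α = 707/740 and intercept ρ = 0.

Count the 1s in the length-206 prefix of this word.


197

#1s = Σ_{n=0}^{205} s_n = Σ_{n=0}^{205} (⌈(n+1)α+ρ⌉ − ⌈nα+ρ⌉)
the sum telescopes: every ⌈nα+ρ⌉ with 0 < n < 206 appears once with + and once with −, leaving ⌈206α+ρ⌉ − ⌈0·α+ρ⌉
206α + ρ = (206·707) / 740 = 145642/740
ρ = 0/740
⌈145642/740⌉ = 197,  ⌈0/740⌉ = 0
#1s = 197 − 0 = 197


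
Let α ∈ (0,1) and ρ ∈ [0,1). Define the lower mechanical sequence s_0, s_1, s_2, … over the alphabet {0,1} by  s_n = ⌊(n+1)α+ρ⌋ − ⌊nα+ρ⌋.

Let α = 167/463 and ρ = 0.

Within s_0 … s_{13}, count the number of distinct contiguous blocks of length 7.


4

t_n = ⌊(n·167)/463⌋ for n = 0 … 14:
  n=0…9: ⌊0/463⌋=0 ⌊167/463⌋=0 ⌊334/463⌋=0 ⌊501/463⌋=1 ⌊668/463⌋=1 ⌊835/463⌋=1 ⌊1002/463⌋=2 ⌊1169/463⌋=2 ⌊1336/463⌋=2 ⌊1503/463⌋=3
  n=10…14: ⌊1670/463⌋=3 ⌊1837/463⌋=3 ⌊2004/463⌋=4 ⌊2171/463⌋=4 ⌊2338/463⌋=5
s_n = t_(n+1) − t_n for n = 0 … 13 gives
prefix = 00100100100101
slide a length-7 window over [0..6] … [7..13] (8 windows); first occurrence of each distinct factor:
  [  0..  6] 0010010
  [  1..  7] 0100100
  [  2..  8] 1001001
  [  7.. 13] 0100101
  (the other 4 windows repeat one of these)
distinct factors: {0010010, 0100100, 0100101, 1001001}
count = 4  (Sturmian bound for length 7 is 8)


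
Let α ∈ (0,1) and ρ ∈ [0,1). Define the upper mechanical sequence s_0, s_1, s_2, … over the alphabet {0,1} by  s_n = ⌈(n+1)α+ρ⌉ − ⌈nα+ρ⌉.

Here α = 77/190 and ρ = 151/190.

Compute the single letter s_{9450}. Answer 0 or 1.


0

(n+1)α + ρ = (9451·77 + 151) / 190 = 727878/190
nα + ρ     = (9450·77 + 151) / 190 = 727801/190
⌈727878/190⌉ = 3831,  ⌈727801/190⌉ = 3831
s_{9450} = 3831 − 3831 = 0


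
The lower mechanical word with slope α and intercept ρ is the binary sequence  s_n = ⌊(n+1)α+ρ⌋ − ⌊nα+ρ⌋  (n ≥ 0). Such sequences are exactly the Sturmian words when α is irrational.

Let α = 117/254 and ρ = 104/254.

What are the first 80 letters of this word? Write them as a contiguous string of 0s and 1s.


01010101010010101010101001010101010010101010101001010101010100101010101010010101

n=0: ⌊(1·117+104)/254⌋ − ⌊(0·117+104)/254⌋ = ⌊221/254⌋ − ⌊104/254⌋ = 0 − 0 = 0
n=1: ⌊(2·117+104)/254⌋ − ⌊(1·117+104)/254⌋ = ⌊338/254⌋ − ⌊221/254⌋ = 1 − 0 = 1
n=2: ⌊(3·117+104)/254⌋ − ⌊(2·117+104)/254⌋ = ⌊455/254⌋ − ⌊338/254⌋ = 1 − 1 = 0
n=3: ⌊(4·117+104)/254⌋ − ⌊(3·117+104)/254⌋ = ⌊572/254⌋ − ⌊455/254⌋ = 2 − 1 = 1
n=4: ⌊(5·117+104)/254⌋ − ⌊(4·117+104)/254⌋ = ⌊689/254⌋ − ⌊572/254⌋ = 2 − 2 = 0
n=5: ⌊(6·117+104)/254⌋ − ⌊(5·117+104)/254⌋ = ⌊806/254⌋ − ⌊689/254⌋ = 3 − 2 = 1
n=6: ⌊(7·117+104)/254⌋ − ⌊(6·117+104)/254⌋ = ⌊923/254⌋ − ⌊806/254⌋ = 3 − 3 = 0
n=7: ⌊(8·117+104)/254⌋ − ⌊(7·117+104)/254⌋ = ⌊1040/254⌋ − ⌊923/254⌋ = 4 − 3 = 1
n=8: ⌊(9·117+104)/254⌋ − ⌊(8·117+104)/254⌋ = ⌊1157/254⌋ − ⌊1040/254⌋ = 4 − 4 = 0
n=9: ⌊(10·117+104)/254⌋ − ⌊(9·117+104)/254⌋ = ⌊1274/254⌋ − ⌊1157/254⌋ = 5 − 4 = 1
n=10: ⌊(11·117+104)/254⌋ − ⌊(10·117+104)/254⌋ = ⌊1391/254⌋ − ⌊1274/254⌋ = 5 − 5 = 0
n=11: ⌊(12·117+104)/254⌋ − ⌊(11·117+104)/254⌋ = ⌊1508/254⌋ − ⌊1391/254⌋ = 5 − 5 = 0
n=12: ⌊(13·117+104)/254⌋ − ⌊(12·117+104)/254⌋ = ⌊1625/254⌋ − ⌊1508/254⌋ = 6 − 5 = 1
n=13: ⌊(14·117+104)/254⌋ − ⌊(13·117+104)/254⌋ = ⌊1742/254⌋ − ⌊1625/254⌋ = 6 − 6 = 0
n=14: ⌊(15·117+104)/254⌋ − ⌊(14·117+104)/254⌋ = ⌊1859/254⌋ − ⌊1742/254⌋ = 7 − 6 = 1
n=15: ⌊(16·117+104)/254⌋ − ⌊(15·117+104)/254⌋ = ⌊1976/254⌋ − ⌊1859/254⌋ = 7 − 7 = 0
n=16: ⌊(17·117+104)/254⌋ − ⌊(16·117+104)/254⌋ = ⌊2093/254⌋ − ⌊1976/254⌋ = 8 − 7 = 1
n=17: ⌊(18·117+104)/254⌋ − ⌊(17·117+104)/254⌋ = ⌊2210/254⌋ − ⌊2093/254⌋ = 8 − 8 = 0
n=18: ⌊(19·117+104)/254⌋ − ⌊(18·117+104)/254⌋ = ⌊2327/254⌋ − ⌊2210/254⌋ = 9 − 8 = 1
n=19: ⌊(20·117+104)/254⌋ − ⌊(19·117+104)/254⌋ = ⌊2444/254⌋ − ⌊2327/254⌋ = 9 − 9 = 0
n=20: ⌊(21·117+104)/254⌋ − ⌊(20·117+104)/254⌋ = ⌊2561/254⌋ − ⌊2444/254⌋ = 10 − 9 = 1
n=21: ⌊(22·117+104)/254⌋ − ⌊(21·117+104)/254⌋ = ⌊2678/254⌋ − ⌊2561/254⌋ = 10 − 10 = 0
n=22: ⌊(23·117+104)/254⌋ − ⌊(22·117+104)/254⌋ = ⌊2795/254⌋ − ⌊2678/254⌋ = 11 − 10 = 1
n=23: ⌊(24·117+104)/254⌋ − ⌊(23·117+104)/254⌋ = ⌊2912/254⌋ − ⌊2795/254⌋ = 11 − 11 = 0
n=24: ⌊(25·117+104)/254⌋ − ⌊(24·117+104)/254⌋ = ⌊3029/254⌋ − ⌊2912/254⌋ = 11 − 11 = 0
n=25: ⌊(26·117+104)/254⌋ − ⌊(25·117+104)/254⌋ = ⌊3146/254⌋ − ⌊3029/254⌋ = 12 − 11 = 1
n=26: ⌊(27·117+104)/254⌋ − ⌊(26·117+104)/254⌋ = ⌊3263/254⌋ − ⌊3146/254⌋ = 12 − 12 = 0
n=27: ⌊(28·117+104)/254⌋ − ⌊(27·117+104)/254⌋ = ⌊3380/254⌋ − ⌊3263/254⌋ = 13 − 12 = 1
n=28: ⌊(29·117+104)/254⌋ − ⌊(28·117+104)/254⌋ = ⌊3497/254⌋ − ⌊3380/254⌋ = 13 − 13 = 0
n=29: ⌊(30·117+104)/254⌋ − ⌊(29·117+104)/254⌋ = ⌊3614/254⌋ − ⌊3497/254⌋ = 14 − 13 = 1
n=30: ⌊(31·117+104)/254⌋ − ⌊(30·117+104)/254⌋ = ⌊3731/254⌋ − ⌊3614/254⌋ = 14 − 14 = 0
n=31: ⌊(32·117+104)/254⌋ − ⌊(31·117+104)/254⌋ = ⌊3848/254⌋ − ⌊3731/254⌋ = 15 − 14 = 1
n=32: ⌊(33·117+104)/254⌋ − ⌊(32·117+104)/254⌋ = ⌊3965/254⌋ − ⌊3848/254⌋ = 15 − 15 = 0
n=33: ⌊(34·117+104)/254⌋ − ⌊(33·117+104)/254⌋ = ⌊4082/254⌋ − ⌊3965/254⌋ = 16 − 15 = 1
n=34: ⌊(35·117+104)/254⌋ − ⌊(34·117+104)/254⌋ = ⌊4199/254⌋ − ⌊4082/254⌋ = 16 − 16 = 0
n=35: ⌊(36·117+104)/254⌋ − ⌊(35·117+104)/254⌋ = ⌊4316/254⌋ − ⌊4199/254⌋ = 16 − 16 = 0
n=36: ⌊(37·117+104)/254⌋ − ⌊(36·117+104)/254⌋ = ⌊4433/254⌋ − ⌊4316/254⌋ = 17 − 16 = 1
n=37: ⌊(38·117+104)/254⌋ − ⌊(37·117+104)/254⌋ = ⌊4550/254⌋ − ⌊4433/254⌋ = 17 − 17 = 0
n=38: ⌊(39·117+104)/254⌋ − ⌊(38·117+104)/254⌋ = ⌊4667/254⌋ − ⌊4550/254⌋ = 18 − 17 = 1
n=39: ⌊(40·117+104)/254⌋ − ⌊(39·117+104)/254⌋ = ⌊4784/254⌋ − ⌊4667/254⌋ = 18 − 18 = 0
n=40: ⌊(41·117+104)/254⌋ − ⌊(40·117+104)/254⌋ = ⌊4901/254⌋ − ⌊4784/254⌋ = 19 − 18 = 1
n=41: ⌊(42·117+104)/254⌋ − ⌊(41·117+104)/254⌋ = ⌊5018/254⌋ − ⌊4901/254⌋ = 19 − 19 = 0
n=42: ⌊(43·117+104)/254⌋ − ⌊(42·117+104)/254⌋ = ⌊5135/254⌋ − ⌊5018/254⌋ = 20 − 19 = 1
n=43: ⌊(44·117+104)/254⌋ − ⌊(43·117+104)/254⌋ = ⌊5252/254⌋ − ⌊5135/254⌋ = 20 − 20 = 0
n=44: ⌊(45·117+104)/254⌋ − ⌊(44·117+104)/254⌋ = ⌊5369/254⌋ − ⌊5252/254⌋ = 21 − 20 = 1
n=45: ⌊(46·117+104)/254⌋ − ⌊(45·117+104)/254⌋ = ⌊5486/254⌋ − ⌊5369/254⌋ = 21 − 21 = 0
n=46: ⌊(47·117+104)/254⌋ − ⌊(46·117+104)/254⌋ = ⌊5603/254⌋ − ⌊5486/254⌋ = 22 − 21 = 1
n=47: ⌊(48·117+104)/254⌋ − ⌊(47·117+104)/254⌋ = ⌊5720/254⌋ − ⌊5603/254⌋ = 22 − 22 = 0
n=48: ⌊(49·117+104)/254⌋ − ⌊(48·117+104)/254⌋ = ⌊5837/254⌋ − ⌊5720/254⌋ = 22 − 22 = 0
n=49: ⌊(50·117+104)/254⌋ − ⌊(49·117+104)/254⌋ = ⌊5954/254⌋ − ⌊5837/254⌋ = 23 − 22 = 1
n=50: ⌊(51·117+104)/254⌋ − ⌊(50·117+104)/254⌋ = ⌊6071/254⌋ − ⌊5954/254⌋ = 23 − 23 = 0
n=51: ⌊(52·117+104)/254⌋ − ⌊(51·117+104)/254⌋ = ⌊6188/254⌋ − ⌊6071/254⌋ = 24 − 23 = 1
n=52: ⌊(53·117+104)/254⌋ − ⌊(52·117+104)/254⌋ = ⌊6305/254⌋ − ⌊6188/254⌋ = 24 − 24 = 0
n=53: ⌊(54·117+104)/254⌋ − ⌊(53·117+104)/254⌋ = ⌊6422/254⌋ − ⌊6305/254⌋ = 25 − 24 = 1
n=54: ⌊(55·117+104)/254⌋ − ⌊(54·117+104)/254⌋ = ⌊6539/254⌋ − ⌊6422/254⌋ = 25 − 25 = 0
n=55: ⌊(56·117+104)/254⌋ − ⌊(55·117+104)/254⌋ = ⌊6656/254⌋ − ⌊6539/254⌋ = 26 − 25 = 1
n=56: ⌊(57·117+104)/254⌋ − ⌊(56·117+104)/254⌋ = ⌊6773/254⌋ − ⌊6656/254⌋ = 26 − 26 = 0
n=57: ⌊(58·117+104)/254⌋ − ⌊(57·117+104)/254⌋ = ⌊6890/254⌋ − ⌊6773/254⌋ = 27 − 26 = 1
n=58: ⌊(59·117+104)/254⌋ − ⌊(58·117+104)/254⌋ = ⌊7007/254⌋ − ⌊6890/254⌋ = 27 − 27 = 0
n=59: ⌊(60·117+104)/254⌋ − ⌊(59·117+104)/254⌋ = ⌊7124/254⌋ − ⌊7007/254⌋ = 28 − 27 = 1
n=60: ⌊(61·117+104)/254⌋ − ⌊(60·117+104)/254⌋ = ⌊7241/254⌋ − ⌊7124/254⌋ = 28 − 28 = 0
n=61: ⌊(62·117+104)/254⌋ − ⌊(61·117+104)/254⌋ = ⌊7358/254⌋ − ⌊7241/254⌋ = 28 − 28 = 0
n=62: ⌊(63·117+104)/254⌋ − ⌊(62·117+104)/254⌋ = ⌊7475/254⌋ − ⌊7358/254⌋ = 29 − 28 = 1
n=63: ⌊(64·117+104)/254⌋ − ⌊(63·117+104)/254⌋ = ⌊7592/254⌋ − ⌊7475/254⌋ = 29 − 29 = 0
n=64: ⌊(65·117+104)/254⌋ − ⌊(64·117+104)/254⌋ = ⌊7709/254⌋ − ⌊7592/254⌋ = 30 − 29 = 1
n=65: ⌊(66·117+104)/254⌋ − ⌊(65·117+104)/254⌋ = ⌊7826/254⌋ − ⌊7709/254⌋ = 30 − 30 = 0
n=66: ⌊(67·117+104)/254⌋ − ⌊(66·117+104)/254⌋ = ⌊7943/254⌋ − ⌊7826/254⌋ = 31 − 30 = 1
n=67: ⌊(68·117+104)/254⌋ − ⌊(67·117+104)/254⌋ = ⌊8060/254⌋ − ⌊7943/254⌋ = 31 − 31 = 0
n=68: ⌊(69·117+104)/254⌋ − ⌊(68·117+104)/254⌋ = ⌊8177/254⌋ − ⌊8060/254⌋ = 32 − 31 = 1
n=69: ⌊(70·117+104)/254⌋ − ⌊(69·117+104)/254⌋ = ⌊8294/254⌋ − ⌊8177/254⌋ = 32 − 32 = 0
n=70: ⌊(71·117+104)/254⌋ − ⌊(70·117+104)/254⌋ = ⌊8411/254⌋ − ⌊8294/254⌋ = 33 − 32 = 1
n=71: ⌊(72·117+104)/254⌋ − ⌊(71·117+104)/254⌋ = ⌊8528/254⌋ − ⌊8411/254⌋ = 33 − 33 = 0
n=72: ⌊(73·117+104)/254⌋ − ⌊(72·117+104)/254⌋ = ⌊8645/254⌋ − ⌊8528/254⌋ = 34 − 33 = 1
n=73: ⌊(74·117+104)/254⌋ − ⌊(73·117+104)/254⌋ = ⌊8762/254⌋ − ⌊8645/254⌋ = 34 − 34 = 0
n=74: ⌊(75·117+104)/254⌋ − ⌊(74·117+104)/254⌋ = ⌊8879/254⌋ − ⌊8762/254⌋ = 34 − 34 = 0
n=75: ⌊(76·117+104)/254⌋ − ⌊(75·117+104)/254⌋ = ⌊8996/254⌋ − ⌊8879/254⌋ = 35 − 34 = 1
n=76: ⌊(77·117+104)/254⌋ − ⌊(76·117+104)/254⌋ = ⌊9113/254⌋ − ⌊8996/254⌋ = 35 − 35 = 0
n=77: ⌊(78·117+104)/254⌋ − ⌊(77·117+104)/254⌋ = ⌊9230/254⌋ − ⌊9113/254⌋ = 36 − 35 = 1
n=78: ⌊(79·117+104)/254⌋ − ⌊(78·117+104)/254⌋ = ⌊9347/254⌋ − ⌊9230/254⌋ = 36 − 36 = 0
n=79: ⌊(80·117+104)/254⌋ − ⌊(79·117+104)/254⌋ = ⌊9464/254⌋ − ⌊9347/254⌋ = 37 − 36 = 1
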